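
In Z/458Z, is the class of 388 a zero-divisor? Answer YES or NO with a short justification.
YES

gcd(388, 458) = 2 > 1, so 388 is not a unit in Z/458Z. In Z/nZ every nonzero non-unit is a zero-divisor: explicitly, take b = 458/gcd = 229 ≠ 0 (mod 458); then 388·229 = 88852 = 194·458, i.e. 388·229 ≡ 0 (mod 458). So 388 is a zero-divisor.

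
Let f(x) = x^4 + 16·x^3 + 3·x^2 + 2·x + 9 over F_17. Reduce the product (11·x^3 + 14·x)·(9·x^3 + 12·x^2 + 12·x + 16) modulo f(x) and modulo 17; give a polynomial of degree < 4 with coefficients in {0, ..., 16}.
a · b ≡ 2·x^3 + 7·x^2 + 5·x + 6 (mod f(x))

Multiply as integer polynomials: a · b = 99·x^6 + 132·x^5 + 258·x^4 + 344·x^3 + 168·x^2 + 224·x. Reducing coefficients mod 17: a · b ≡ 14·x^6 + 13·x^5 + 3·x^4 + 4·x^3 + 15·x^2 + 3·x. Now divide by f(x) = x^4 + 16·x^3 + 3·x^2 + 2·x + 9 in F_17[x], eliminating the leading term at each step:
  leading term 14·x^6: subtract (14·x^2)·f(x) = 14·x^6 + 3·x^5 + 8·x^4 + 11·x^3 + 7·x^2, leaving 10·x^5 + 12·x^4 + 10·x^3 + 8·x^2 + 3·x (coefficients mod 17)
  leading term 10·x^5: subtract (10·x)·f(x) = 10·x^5 + 7·x^4 + 13·x^3 + 3·x^2 + 5·x, leaving 5·x^4 + 14·x^3 + 5·x^2 + 15·x (coefficients mod 17)
  leading term 5·x^4: subtract (5)·f(x) = 5·x^4 + 12·x^3 + 15·x^2 + 10·x + 11, leaving 2·x^3 + 7·x^2 + 5·x + 6 (coefficients mod 17)
The degree is now < 4, so this is the remainder. Hence a · b ≡ 2·x^3 + 7·x^2 + 5·x + 6 in F_17[x]/(f).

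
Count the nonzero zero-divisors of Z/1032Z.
Z/1032Z has 695 nonzero zero-divisors

In Z/1032Z each nonzero element is either a unit (gcd with 1032 is 1) or a zero-divisor (gcd > 1). The number of units is φ(1032): factorise 1032 = 2^3 · 3 · 43, so φ(1032) = (2^3 − 2^2) · (3 − 1) · (43 − 1) = 4 · 2 · 42 = 336. The nonzero elements number 1032 − 1 = 1031. Hence the nonzero zero-divisors number 1031 − 336 = 695.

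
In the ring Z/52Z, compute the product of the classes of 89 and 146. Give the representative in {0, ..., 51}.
Reduce the factors first: 89 ≡ 37, 146 ≡ 42 (mod 52), so 89 · 146 ≡ 37 · 42 (mod 52). 37 · 42 = 1554. Dividing by 52: 1554 = 29·52 + 46. So (89 · 146) mod 52 = 46.

Final answer: 46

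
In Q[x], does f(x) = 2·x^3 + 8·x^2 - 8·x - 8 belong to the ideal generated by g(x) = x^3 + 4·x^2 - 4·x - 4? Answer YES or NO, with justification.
YES

In Q[x] the ideal (g) consists of all multiples of g, so f ∈ (g) iff g | f, i.e. iff the remainder of f on division by g is 0. Divide f by g (g is monic, so eliminate the leading term of the running remainder at each step):
  leading term 2·x^3: subtract (2)·g(x) = 2·x^3 + 8·x^2 - 8·x - 8, leaving 0
The remainder is 0, so f(x) = g(x) · h(x) with h(x) = 2. Hence g | f, i.e. f ∈ (g).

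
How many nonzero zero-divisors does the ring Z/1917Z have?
In Z/1917Z each nonzero element is either a unit (gcd with 1917 is 1) or a zero-divisor (gcd > 1). The number of units is φ(1917): factorise 1917 = 3^3 · 71, so φ(1917) = (3^3 − 3^2) · (71 − 1) = 18 · 70 = 1260. The nonzero elements number 1917 − 1 = 1916. Hence the nonzero zero-divisors number 1916 − 1260 = 656.

Final answer: Z/1917Z has 656 nonzero zero-divisors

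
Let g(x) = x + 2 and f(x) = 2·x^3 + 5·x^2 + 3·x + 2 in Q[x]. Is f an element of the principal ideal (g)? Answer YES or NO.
YES

In Q[x] the ideal (g) consists of all multiples of g, so f ∈ (g) iff g | f, i.e. iff the remainder of f on division by g is 0. Divide f by g (g is monic, so eliminate the leading term of the running remainder at each step):
  leading term 2·x^3: subtract (2·x^2)·g(x) = 2·x^3 + 4·x^2, leaving x^2 + 3·x + 2
  leading term x^2: subtract (x)·g(x) = x^2 + 2·x, leaving x + 2
  leading term x: subtract (1)·g(x) = x + 2, leaving 0
The remainder is 0, so f(x) = g(x) · h(x) with h(x) = 2·x^2 + x + 1. Hence g | f, i.e. f ∈ (g).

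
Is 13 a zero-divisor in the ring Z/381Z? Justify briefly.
NO

gcd(13, 381) = 1, so 13 is a unit in Z/381Z (it has a multiplicative inverse). A unit cannot be a zero-divisor: if 13·b ≡ 0 then multiplying both sides by 13^(−1) gives b ≡ 0. So 13 is not a zero-divisor.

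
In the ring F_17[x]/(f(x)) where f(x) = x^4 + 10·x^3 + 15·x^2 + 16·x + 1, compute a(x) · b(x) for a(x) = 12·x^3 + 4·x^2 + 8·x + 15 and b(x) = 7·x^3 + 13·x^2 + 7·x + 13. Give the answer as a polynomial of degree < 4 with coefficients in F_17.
a · b ≡ 5·x^3 + 7·x^2 + 16·x + 7 (mod f(x))

Multiply as integer polynomials: a · b = 84·x^6 + 184·x^5 + 192·x^4 + 393·x^3 + 303·x^2 + 209·x + 195. Reducing coefficients mod 17: a · b ≡ 16·x^6 + 14·x^5 + 5·x^4 + 2·x^3 + 14·x^2 + 5·x + 8. Now divide by f(x) = x^4 + 10·x^3 + 15·x^2 + 16·x + 1 in F_17[x], eliminating the leading term at each step:
  leading term 16·x^6: subtract (16·x^2)·f(x) = 16·x^6 + 7·x^5 + 2·x^4 + x^3 + 16·x^2, leaving 7·x^5 + 3·x^4 + x^3 + 15·x^2 + 5·x + 8 (coefficients mod 17)
  leading term 7·x^5: subtract (7·x)·f(x) = 7·x^5 + 2·x^4 + 3·x^3 + 10·x^2 + 7·x, leaving x^4 + 15·x^3 + 5·x^2 + 15·x + 8 (coefficients mod 17)
  leading term x^4: subtract (1)·f(x) = x^4 + 10·x^3 + 15·x^2 + 16·x + 1, leaving 5·x^3 + 7·x^2 + 16·x + 7 (coefficients mod 17)
The degree is now < 4, so this is the remainder. Hence a · b ≡ 5·x^3 + 7·x^2 + 16·x + 7 in F_17[x]/(f).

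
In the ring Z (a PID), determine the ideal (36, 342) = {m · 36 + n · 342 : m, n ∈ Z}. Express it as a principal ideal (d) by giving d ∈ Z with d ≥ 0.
In the PID Z, (a, b) is generated by gcd(a, b). Compute gcd(342, 36) with the extended Euclidean algorithm, tracking rows (r, s, t) with s·342 + t·36 = r:
  row A: (342, 1, 0)   [1·342 + 0·36 = 342]
  row B: (36, 0, 1)   [0·342 + 1·36 = 36]
  342 = 9·36 + 18   → row C = row A − 9·row B = (18, 1, −9)   [check: 1·342 − 9·36 = 18]
  36 = 2·18 + 0   → remainder 0, stop. gcd = 18 (last nonzero row C).
So gcd(36, 342) = 18, with Bézout identity 1·342 − 9·36 = 18. Containment (⊇): the Bézout identity exhibits 18 as an element of (36, 342), giving (18) ⊆ (36, 342). Containment (⊆): since 18 | 36 and 18 | 342 (36 = 18·2, 342 = 18·19), every Z-linear combination of 36 and 342 is divisible by 18, so (36, 342) ⊆ (18). Therefore (36, 342) = (18), d = 18.

Final answer: (36, 342) = (18); d = 18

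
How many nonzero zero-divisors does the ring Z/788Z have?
In Z/788Z each nonzero element is either a unit (gcd with 788 is 1) or a zero-divisor (gcd > 1). The number of units is φ(788): factorise 788 = 2^2 · 197, so φ(788) = (2^2 − 2^1) · (197 − 1) = 2 · 196 = 392. The nonzero elements number 788 − 1 = 787. Hence the nonzero zero-divisors number 787 − 392 = 395.

Final answer: Z/788Z has 395 nonzero zero-divisors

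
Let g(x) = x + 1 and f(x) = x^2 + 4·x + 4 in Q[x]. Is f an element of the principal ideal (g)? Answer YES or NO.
In Q[x] the ideal (g) consists of all multiples of g, so f ∈ (g) iff g | f, i.e. iff the remainder of f on division by g is 0. Divide f by g (g is monic, so eliminate the leading term of the running remainder at each step):
  leading term x^2: subtract (x)·g(x) = x^2 + x, leaving 3·x + 4
  leading term 3·x: subtract (3)·g(x) = 3·x + 3, leaving 1
The remainder r(x) = 1 ≠ 0 (and deg r < deg g), so g ∤ f, i.e. f ∉ (g).

Final answer: NO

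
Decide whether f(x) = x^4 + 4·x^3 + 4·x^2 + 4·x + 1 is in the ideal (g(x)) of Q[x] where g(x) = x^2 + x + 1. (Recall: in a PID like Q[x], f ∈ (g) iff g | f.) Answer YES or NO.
NO

In Q[x] the ideal (g) consists of all multiples of g, so f ∈ (g) iff g | f, i.e. iff the remainder of f on division by g is 0. Divide f by g (g is monic, so eliminate the leading term of the running remainder at each step):
  leading term x^4: subtract (x^2)·g(x) = x^4 + x^3 + x^2, leaving 3·x^3 + 3·x^2 + 4·x + 1
  leading term 3·x^3: subtract (3·x)·g(x) = 3·x^3 + 3·x^2 + 3·x, leaving x + 1
The remainder r(x) = x + 1 ≠ 0 (and deg r < deg g), so g ∤ f, i.e. f ∉ (g).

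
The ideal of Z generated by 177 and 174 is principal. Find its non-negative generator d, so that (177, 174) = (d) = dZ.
In the PID Z, (a, b) is generated by gcd(a, b). Compute gcd(177, 174) with the extended Euclidean algorithm, tracking rows (r, s, t) with s·177 + t·174 = r:
  row A: (177, 1, 0)   [1·177 + 0·174 = 177]
  row B: (174, 0, 1)   [0·177 + 1·174 = 174]
  177 = 1·174 + 3   → row C = row A − 1·row B = (3, 1, −1)   [check: 1·177 − 1·174 = 3]
  174 = 58·3 + 0   → remainder 0, stop. gcd = 3 (last nonzero row C).
So gcd(177, 174) = 3, with Bézout identity 1·177 − 1·174 = 3. Containment (⊇): the Bézout identity exhibits 3 as an element of (177, 174), giving (3) ⊆ (177, 174). Containment (⊆): since 3 | 177 and 3 | 174 (177 = 3·59, 174 = 3·58), every Z-linear combination of 177 and 174 is divisible by 3, so (177, 174) ⊆ (3). Therefore (177, 174) = (3), d = 3.

Final answer: (177, 174) = (3); d = 3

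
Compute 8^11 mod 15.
Use repeated squaring. Binary(11) = 1011. Walk through the bits of the exponent 11 left-to-right: at each bit after the leading one, square the running value, then multiply by 8 if the bit is 1 (always reducing mod 15):
  bit 1 = 1 (leading): start with 8.
  bit 2 = 0: square 8^2 = 64 ≡ 4 (mod 15).
  bit 3 = 1: square 4^2 = 16 ≡ 1; bit is 1, so multiply 1·8 = 8 (mod 15).
  bit 4 = 1: square 8^2 = 64 ≡ 4; bit is 1, so multiply 4·8 = 32 ≡ 2 (mod 15).
Final value: 8^11 ≡ 2 (mod 15).

Final answer: 2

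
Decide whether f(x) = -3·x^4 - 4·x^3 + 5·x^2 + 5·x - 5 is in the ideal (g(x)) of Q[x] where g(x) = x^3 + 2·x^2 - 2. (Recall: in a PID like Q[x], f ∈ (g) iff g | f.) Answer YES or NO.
NO

In Q[x] the ideal (g) consists of all multiples of g, so f ∈ (g) iff g | f, i.e. iff the remainder of f on division by g is 0. Divide f by g (g is monic, so eliminate the leading term of the running remainder at each step):
  leading term -3·x^4: subtract (-3·x)·g(x) = -3·x^4 - 6·x^3 + 6·x, leaving 2·x^3 + 5·x^2 - x - 5
  leading term 2·x^3: subtract (2)·g(x) = 2·x^3 + 4·x^2 - 4, leaving x^2 - x - 1
The remainder r(x) = x^2 - x - 1 ≠ 0 (and deg r < deg g), so g ∤ f, i.e. f ∉ (g).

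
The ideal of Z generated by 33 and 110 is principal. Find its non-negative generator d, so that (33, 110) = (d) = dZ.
In the PID Z, (a, b) is generated by gcd(a, b). Compute gcd(110, 33) with the extended Euclidean algorithm, tracking rows (r, s, t) with s·110 + t·33 = r:
  row A: (110, 1, 0)   [1·110 + 0·33 = 110]
  row B: (33, 0, 1)   [0·110 + 1·33 = 33]
  110 = 3·33 + 11   → row C = row A − 3·row B = (11, 1, −3)   [check: 1·110 − 3·33 = 11]
  33 = 3·11 + 0   → remainder 0, stop. gcd = 11 (last nonzero row C).
So gcd(33, 110) = 11, with Bézout identity 1·110 − 3·33 = 11. Containment (⊇): the Bézout identity exhibits 11 as an element of (33, 110), giving (11) ⊆ (33, 110). Containment (⊆): since 11 | 33 and 11 | 110 (33 = 11·3, 110 = 11·10), every Z-linear combination of 33 and 110 is divisible by 11, so (33, 110) ⊆ (11). Therefore (33, 110) = (11), d = 11.

Final answer: (33, 110) = (11); d = 11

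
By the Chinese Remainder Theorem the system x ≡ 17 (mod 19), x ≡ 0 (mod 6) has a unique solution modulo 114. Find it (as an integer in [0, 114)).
x ≡ 36 (mod 114); the representative in [0, 114) is 36

The moduli 19, 6 are pairwise coprime, so by the CRT there is a unique solution mod 19·6 = 114.
Solve by successive substitution. Start with x ≡ 17 (mod 19).
  Combine with x ≡ 0 (mod 6): write x = 17 + 19·t and require 17 + 19·t ≡ 0 (mod 6), i.e. 19·t ≡ 0 − 17 ≡ 1 (mod 6). Since 19^(−1) ≡ 1 (mod 6) (19 ≡ 1 (mod 6)), t ≡ 1·1 ≡ 1 (mod 6). So x ≡ 17 + 19·1 = 36 (mod 114).
Unique solution in [0, 114): x = 36.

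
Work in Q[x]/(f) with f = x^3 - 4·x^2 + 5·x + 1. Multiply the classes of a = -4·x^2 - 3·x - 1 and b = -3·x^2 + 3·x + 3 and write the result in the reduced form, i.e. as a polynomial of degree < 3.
First multiply in Q[x] without reducing: a · b = 12·x^4 - 3·x^3 - 18·x^2 - 12·x - 3. Now divide by f(x) = x^3 - 4·x^2 + 5·x + 1, eliminating the leading term at each step:
  leading term 12·x^4: subtract (12·x)·f(x) = 12·x^4 - 48·x^3 + 60·x^2 + 12·x, leaving 45·x^3 - 78·x^2 - 24·x - 3
  leading term 45·x^3: subtract (45)·f(x) = 45·x^3 - 180·x^2 + 225·x + 45, leaving 102·x^2 - 249·x - 48
The degree is now < 3, so this is the remainder. Hence a · b ≡ 102·x^2 - 249·x - 48 in Q[x]/(f).

Final answer: a · b ≡ 102·x^2 - 249·x - 48 (mod f(x))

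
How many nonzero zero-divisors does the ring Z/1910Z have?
Z/1910Z has 1149 nonzero zero-divisors

In Z/1910Z each nonzero element is either a unit (gcd with 1910 is 1) or a zero-divisor (gcd > 1). The number of units is φ(1910): factorise 1910 = 2 · 5 · 191, so φ(1910) = (2 − 1) · (5 − 1) · (191 − 1) = 1 · 4 · 190 = 760. The nonzero elements number 1910 − 1 = 1909. Hence the nonzero zero-divisors number 1909 − 760 = 1149.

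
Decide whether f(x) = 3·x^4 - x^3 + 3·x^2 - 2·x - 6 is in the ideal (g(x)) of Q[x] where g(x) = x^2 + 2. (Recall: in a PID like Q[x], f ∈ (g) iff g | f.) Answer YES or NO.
In Q[x] the ideal (g) consists of all multiples of g, so f ∈ (g) iff g | f, i.e. iff the remainder of f on division by g is 0. Divide f by g (g is monic, so eliminate the leading term of the running remainder at each step):
  leading term 3·x^4: subtract (3·x^2)·g(x) = 3·x^4 + 6·x^2, leaving -x^3 - 3·x^2 - 2·x - 6
  leading term -x^3: subtract (-x)·g(x) = -x^3 - 2·x, leaving -3·x^2 - 6
  leading term -3·x^2: subtract (-3)·g(x) = -3·x^2 - 6, leaving 0
The remainder is 0, so f(x) = g(x) · h(x) with h(x) = 3·x^2 - x - 3. Hence g | f, i.e. f ∈ (g).

Final answer: YES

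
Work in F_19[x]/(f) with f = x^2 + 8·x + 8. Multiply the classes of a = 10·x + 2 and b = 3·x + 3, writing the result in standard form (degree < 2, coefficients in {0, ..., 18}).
a · b ≡ 5·x + 13 (mod f(x))

Multiply as integer polynomials: a · b = 30·x^2 + 36·x + 6. Reducing coefficients mod 19: a · b ≡ 11·x^2 + 17·x + 6. Now divide by f(x) = x^2 + 8·x + 8 in F_19[x], eliminating the leading term at each step:
  leading term 11·x^2: subtract (11)·f(x) = 11·x^2 + 12·x + 12, leaving 5·x + 13 (coefficients mod 19)
The degree is now < 2, so this is the remainder. Hence a · b ≡ 5·x + 13 in F_19[x]/(f).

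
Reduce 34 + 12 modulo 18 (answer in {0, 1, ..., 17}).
10

Reduce the summands first: 34 ≡ 16 (mod 18), so 34 + 12 ≡ 16 + 12 (mod 18). 16 + 12 = 28; 28 = 1·18 + 10, so (34 + 12) mod 18 = 10.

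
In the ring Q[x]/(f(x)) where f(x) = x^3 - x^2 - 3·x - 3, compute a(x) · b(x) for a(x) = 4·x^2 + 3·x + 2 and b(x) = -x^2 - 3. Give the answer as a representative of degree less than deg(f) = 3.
First multiply in Q[x] without reducing: a · b = -4·x^4 - 3·x^3 - 14·x^2 - 9·x - 6. Now divide by f(x) = x^3 - x^2 - 3·x - 3, eliminating the leading term at each step:
  leading term -4·x^4: subtract (-4·x)·f(x) = -4·x^4 + 4·x^3 + 12·x^2 + 12·x, leaving -7·x^3 - 26·x^2 - 21·x - 6
  leading term -7·x^3: subtract (-7)·f(x) = -7·x^3 + 7·x^2 + 21·x + 21, leaving -33·x^2 - 42·x - 27
The degree is now < 3, so this is the remainder. Hence a · b ≡ -33·x^2 - 42·x - 27 in Q[x]/(f).

Final answer: a · b ≡ -33·x^2 - 42·x - 27 (mod f(x))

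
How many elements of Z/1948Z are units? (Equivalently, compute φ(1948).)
Z/1948Z has φ(1948) = 972 units

An element a ∈ Z/1948Z is a unit iff gcd(a, 1948) = 1, so the number of units is φ(1948). φ is multiplicative, with φ(p^e) = p^e − p^(e−1). Factorise 1948 = 2^2 · 487. Then
  φ(1948) = (2^2 − 2^1) · (487 − 1) = 2 · 486 = 972.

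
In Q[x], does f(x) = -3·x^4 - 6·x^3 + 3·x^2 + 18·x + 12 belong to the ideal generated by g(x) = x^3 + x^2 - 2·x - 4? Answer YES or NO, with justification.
YES

In Q[x] the ideal (g) consists of all multiples of g, so f ∈ (g) iff g | f, i.e. iff the remainder of f on division by g is 0. Divide f by g (g is monic, so eliminate the leading term of the running remainder at each step):
  leading term -3·x^4: subtract (-3·x)·g(x) = -3·x^4 - 3·x^3 + 6·x^2 + 12·x, leaving -3·x^3 - 3·x^2 + 6·x + 12
  leading term -3·x^3: subtract (-3)·g(x) = -3·x^3 - 3·x^2 + 6·x + 12, leaving 0
The remainder is 0, so f(x) = g(x) · h(x) with h(x) = -3·x - 3. Hence g | f, i.e. f ∈ (g).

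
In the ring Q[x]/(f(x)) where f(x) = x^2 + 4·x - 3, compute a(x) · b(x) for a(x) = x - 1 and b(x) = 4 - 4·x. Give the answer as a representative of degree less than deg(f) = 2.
a · b ≡ 24·x - 16 (mod f(x))

First multiply in Q[x] without reducing: a · b = -4·x^2 + 8·x - 4. Now divide by f(x) = x^2 + 4·x - 3, eliminating the leading term at each step:
  leading term -4·x^2: subtract (-4)·f(x) = -4·x^2 - 16·x + 12, leaving 24·x - 16
The degree is now < 2, so this is the remainder. Hence a · b ≡ 24·x - 16 in Q[x]/(f).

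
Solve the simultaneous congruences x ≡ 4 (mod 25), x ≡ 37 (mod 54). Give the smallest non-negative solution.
x ≡ 1279 (mod 1350); the representative in [0, 1350) is 1279

The moduli 25, 54 are pairwise coprime, so by the CRT there is a unique solution mod 25·54 = 1350.
Solve by successive substitution. Start with x ≡ 4 (mod 25).
  Combine with x ≡ 37 (mod 54): write x = 4 + 25·t and require 4 + 25·t ≡ 37 (mod 54), i.e. 25·t ≡ 37 − 4 ≡ 33 (mod 54). Since 25^(−1) ≡ 13 (mod 54), t ≡ 13·33 ≡ 51 (mod 54). So x ≡ 4 + 25·51 = 1279 (mod 1350).
Unique solution in [0, 1350): x = 1279.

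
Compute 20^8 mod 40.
0

Use repeated squaring. Binary(8) = 1000. Walk through the bits of the exponent 8 left-to-right: at each bit after the leading one, square the running value, then multiply by 20 if the bit is 1 (always reducing mod 40):
  bit 1 = 1 (leading): start with 20.
  bit 2 = 0: square 20^2 = 400 ≡ 0 (mod 40).
  bit 3 = 0: square 0^2 = 0 (mod 40).
  bit 4 = 0: square 0^2 = 0 (mod 40).
Final value: 20^8 ≡ 0 (mod 40).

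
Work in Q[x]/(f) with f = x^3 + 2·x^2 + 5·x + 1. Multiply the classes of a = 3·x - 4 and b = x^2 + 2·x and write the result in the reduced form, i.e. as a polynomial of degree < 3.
a · b ≡ -4·x^2 - 23·x - 3 (mod f(x))

First multiply in Q[x] without reducing: a · b = 3·x^3 + 2·x^2 - 8·x. Now divide by f(x) = x^3 + 2·x^2 + 5·x + 1, eliminating the leading term at each step:
  leading term 3·x^3: subtract (3)·f(x) = 3·x^3 + 6·x^2 + 15·x + 3, leaving -4·x^2 - 23·x - 3
The degree is now < 3, so this is the remainder. Hence a · b ≡ -4·x^2 - 23·x - 3 in Q[x]/(f).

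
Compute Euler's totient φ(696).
φ(696) = 224

φ is multiplicative, with φ(p^e) = p^e − p^(e−1). Factorise 696 = 2^3 · 3 · 29. Then
  φ(696) = (2^3 − 2^2) · (3 − 1) · (29 − 1) = 4 · 2 · 28 = 224.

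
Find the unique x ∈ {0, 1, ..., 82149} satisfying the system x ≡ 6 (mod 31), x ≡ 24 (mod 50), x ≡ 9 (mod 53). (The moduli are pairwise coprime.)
The moduli 31, 50, 53 are pairwise coprime, so by the CRT there is a unique solution mod 31·50·53 = 82150.
Solve by successive substitution. Start with x ≡ 6 (mod 31).
  Combine with x ≡ 24 (mod 50): write x = 6 + 31·t and require 6 + 31·t ≡ 24 (mod 50), i.e. 31·t ≡ 24 − 6 ≡ 18 (mod 50). Since 31^(−1) ≡ 21 (mod 50), t ≡ 21·18 ≡ 28 (mod 50). So x ≡ 6 + 31·28 = 874 (mod 1550).
  Combine with x ≡ 9 (mod 53): write x = 874 + 1550·t and require 874 + 1550·t ≡ 9 (mod 53), i.e. 1550·t ≡ 9 − 874 ≡ 36 (mod 53). Since 1550^(−1) ≡ 49 (mod 53) (1550 ≡ 13 (mod 53)), t ≡ 49·36 ≡ 15 (mod 53). So x ≡ 874 + 1550·15 = 24124 (mod 82150).
Unique solution in [0, 82150): x = 24124.

Final answer: x ≡ 24124 (mod 82150); the representative in [0, 82150) is 24124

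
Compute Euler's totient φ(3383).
φ(3383) = 3168

φ is multiplicative, with φ(p^e) = p^e − p^(e−1). Factorise 3383 = 17 · 199. Then
  φ(3383) = (17 − 1) · (199 − 1) = 16 · 198 = 3168.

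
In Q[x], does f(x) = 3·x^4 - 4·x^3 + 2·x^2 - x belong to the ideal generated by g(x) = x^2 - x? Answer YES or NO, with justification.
YES

In Q[x] the ideal (g) consists of all multiples of g, so f ∈ (g) iff g | f, i.e. iff the remainder of f on division by g is 0. Divide f by g (g is monic, so eliminate the leading term of the running remainder at each step):
  leading term 3·x^4: subtract (3·x^2)·g(x) = 3·x^4 - 3·x^3, leaving -x^3 + 2·x^2 - x
  leading term -x^3: subtract (-x)·g(x) = -x^3 + x^2, leaving x^2 - x
  leading term x^2: subtract (1)·g(x) = x^2 - x, leaving 0
The remainder is 0, so f(x) = g(x) · h(x) with h(x) = 3·x^2 - x + 1. Hence g | f, i.e. f ∈ (g).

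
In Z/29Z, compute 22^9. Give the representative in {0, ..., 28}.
Use repeated squaring. Binary(9) = 1001. Walk through the bits of the exponent 9 left-to-right: at each bit after the leading one, square the running value, then multiply by 22 if the bit is 1 (always reducing mod 29):
  bit 1 = 1 (leading): start with 22.
  bit 2 = 0: square 22^2 = 484 ≡ 20 (mod 29).
  bit 3 = 0: square 20^2 = 400 ≡ 23 (mod 29).
  bit 4 = 1: square 23^2 = 529 ≡ 7; bit is 1, so multiply 7·22 = 154 ≡ 9 (mod 29).
Final value: 22^9 ≡ 9 (mod 29).

Final answer: 9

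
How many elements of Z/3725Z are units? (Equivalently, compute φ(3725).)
Z/3725Z has φ(3725) = 2960 units

An element a ∈ Z/3725Z is a unit iff gcd(a, 3725) = 1, so the number of units is φ(3725). φ is multiplicative, with φ(p^e) = p^e − p^(e−1). Factorise 3725 = 5^2 · 149. Then
  φ(3725) = (5^2 − 5^1) · (149 − 1) = 20 · 148 = 2960.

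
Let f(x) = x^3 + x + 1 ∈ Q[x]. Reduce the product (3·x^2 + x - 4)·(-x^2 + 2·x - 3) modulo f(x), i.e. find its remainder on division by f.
First multiply in Q[x] without reducing: a · b = -3·x^4 + 5·x^3 - 3·x^2 - 11·x + 12. Now divide by f(x) = x^3 + x + 1, eliminating the leading term at each step:
  leading term -3·x^4: subtract (-3·x)·f(x) = -3·x^4 - 3·x^2 - 3·x, leaving 5·x^3 - 8·x + 12
  leading term 5·x^3: subtract (5)·f(x) = 5·x^3 + 5·x + 5, leaving 7 - 13·x
The degree is now < 3, so this is the remainder. Hence a · b ≡ 7 - 13·x in Q[x]/(f).

Final answer: a · b ≡ 7 - 13·x (mod f(x))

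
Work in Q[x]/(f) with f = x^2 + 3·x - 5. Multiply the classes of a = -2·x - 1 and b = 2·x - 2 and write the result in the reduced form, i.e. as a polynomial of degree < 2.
a · b ≡ 14·x - 18 (mod f(x))

First multiply in Q[x] without reducing: a · b = -4·x^2 + 2·x + 2. Now divide by f(x) = x^2 + 3·x - 5, eliminating the leading term at each step:
  leading term -4·x^2: subtract (-4)·f(x) = -4·x^2 - 12·x + 20, leaving 14·x - 18
The degree is now < 2, so this is the remainder. Hence a · b ≡ 14·x - 18 in Q[x]/(f).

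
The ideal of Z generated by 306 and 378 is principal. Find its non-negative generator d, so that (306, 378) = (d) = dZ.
(306, 378) = (18); d = 18

In the PID Z, (a, b) is generated by gcd(a, b). Compute gcd(378, 306) with the extended Euclidean algorithm, tracking rows (r, s, t) with s·378 + t·306 = r:
  row A: (378, 1, 0)   [1·378 + 0·306 = 378]
  row B: (306, 0, 1)   [0·378 + 1·306 = 306]
  378 = 1·306 + 72   → row C = row A − 1·row B = (72, 1, −1)   [check: 1·378 − 1·306 = 72]
  306 = 4·72 + 18   → row D = row B − 4·row C = (18, −4, 5)   [check: −4·378 + 5·306 = 18]
  72 = 4·18 + 0   → remainder 0, stop. gcd = 18 (last nonzero row D).
So gcd(306, 378) = 18, with Bézout identity −4·378 + 5·306 = 18. Containment (⊇): the Bézout identity exhibits 18 as an element of (306, 378), giving (18) ⊆ (306, 378). Containment (⊆): since 18 | 306 and 18 | 378 (306 = 18·17, 378 = 18·21), every Z-linear combination of 306 and 378 is divisible by 18, so (306, 378) ⊆ (18). Therefore (306, 378) = (18), d = 18.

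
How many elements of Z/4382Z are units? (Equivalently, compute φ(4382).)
An element a ∈ Z/4382Z is a unit iff gcd(a, 4382) = 1, so the number of units is φ(4382). φ is multiplicative, with φ(p^e) = p^e − p^(e−1). Factorise 4382 = 2 · 7 · 313. Then
  φ(4382) = (2 − 1) · (7 − 1) · (313 − 1) = 1 · 6 · 312 = 1872.

Final answer: Z/4382Z has φ(4382) = 1872 units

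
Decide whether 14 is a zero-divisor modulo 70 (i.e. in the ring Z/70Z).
gcd(14, 70) = 14 > 1, so 14 is not a unit in Z/70Z. In Z/nZ every nonzero non-unit is a zero-divisor: explicitly, take b = 70/gcd = 5 ≠ 0 (mod 70); then 14·5 = 70 = 1·70, i.e. 14·5 ≡ 0 (mod 70). So 14 is a zero-divisor.

Final answer: YES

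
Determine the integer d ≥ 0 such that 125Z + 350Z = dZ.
In the PID Z, (a, b) is generated by gcd(a, b). Compute gcd(350, 125) with the extended Euclidean algorithm, tracking rows (r, s, t) with s·350 + t·125 = r:
  row A: (350, 1, 0)   [1·350 + 0·125 = 350]
  row B: (125, 0, 1)   [0·350 + 1·125 = 125]
  350 = 2·125 + 100   → row C = row A − 2·row B = (100, 1, −2)   [check: 1·350 − 2·125 = 100]
  125 = 1·100 + 25   → row D = row B − 1·row C = (25, −1, 3)   [check: −1·350 + 3·125 = 25]
  100 = 4·25 + 0   → remainder 0, stop. gcd = 25 (last nonzero row D).
So gcd(125, 350) = 25, with Bézout identity −1·350 + 3·125 = 25. Containment (⊇): the Bézout identity exhibits 25 as an element of (125, 350), giving (25) ⊆ (125, 350). Containment (⊆): since 25 | 125 and 25 | 350 (125 = 25·5, 350 = 25·14), every Z-linear combination of 125 and 350 is divisible by 25, so (125, 350) ⊆ (25). Therefore (125, 350) = (25), d = 25.

Final answer: (125, 350) = (25); d = 25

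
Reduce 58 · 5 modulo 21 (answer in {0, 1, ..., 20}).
17

Reduce the factors first: 58 ≡ 16 (mod 21), so 58 · 5 ≡ 16 · 5 (mod 21). 16 · 5 = 80. Dividing by 21: 80 = 3·21 + 17. So (58 · 5) mod 21 = 17.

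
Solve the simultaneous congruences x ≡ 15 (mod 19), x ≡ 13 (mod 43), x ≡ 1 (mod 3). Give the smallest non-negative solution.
The moduli 19, 43, 3 are pairwise coprime, so by the CRT there is a unique solution mod 19·43·3 = 2451.
Solve by successive substitution. Start with x ≡ 15 (mod 19).
  Combine with x ≡ 13 (mod 43): write x = 15 + 19·t and require 15 + 19·t ≡ 13 (mod 43), i.e. 19·t ≡ 13 − 15 ≡ 41 (mod 43). Since 19^(−1) ≡ 34 (mod 43), t ≡ 34·41 ≡ 18 (mod 43). So x ≡ 15 + 19·18 = 357 (mod 817).
  Combine with x ≡ 1 (mod 3): write x = 357 + 817·t and require 357 + 817·t ≡ 1 (mod 3), i.e. 817·t ≡ 1 − 357 ≡ 1 (mod 3). Since 817^(−1) ≡ 1 (mod 3) (817 ≡ 1 (mod 3)), t ≡ 1·1 ≡ 1 (mod 3). So x ≡ 357 + 817·1 = 1174 (mod 2451).
Unique solution in [0, 2451): x = 1174.

Final answer: x ≡ 1174 (mod 2451); the representative in [0, 2451) is 1174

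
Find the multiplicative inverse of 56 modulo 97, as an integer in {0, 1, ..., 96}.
56^(−1) ≡ 26 (mod 97)

Apply the extended Euclidean algorithm to (97, 56), tracking rows (r, s, t) with s·97 + t·56 = r. Each division r_prev = q·r_cur + r_new produces the new row as (previous row) − q·(current row):
  row A: (97, 1, 0)   [1·97 + 0·56 = 97]
  row B: (56, 0, 1)   [0·97 + 1·56 = 56]
  97 = 1·56 + 41   → row C = row A − 1·row B = (41, 1, −1)   [check: 1·97 − 1·56 = 41]
  56 = 1·41 + 15   → row D = row B − 1·row C = (15, −1, 2)   [check: −1·97 + 2·56 = 15]
  41 = 2·15 + 11   → row E = row C − 2·row D = (11, 3, −5)   [check: 3·97 − 5·56 = 11]
  15 = 1·11 + 4   → row F = row D − 1·row E = (4, −4, 7)   [check: −4·97 + 7·56 = 4]
  11 = 2·4 + 3   → row G = row E − 2·row F = (3, 11, −19)   [check: 11·97 − 19·56 = 3]
  4 = 1·3 + 1   → row H = row F − 1·row G = (1, −15, 26)   [check: −15·97 + 26·56 = 1]
  3 = 3·1 + 0   → remainder 0, stop. gcd = 1 (last nonzero row H).
The gcd is 1, so 56 is invertible mod 97. The last nonzero row gives −15·97 + 26·56 = 1, so t = 26. So 56^(−1) ≡ 26 (mod 97). Verify: 56 · 26 = 1456 ≡ 1 (mod 97). ✓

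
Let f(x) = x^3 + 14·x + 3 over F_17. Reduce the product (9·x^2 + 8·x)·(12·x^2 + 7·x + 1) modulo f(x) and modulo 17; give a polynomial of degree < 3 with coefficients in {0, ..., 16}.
a · b ≡ 15·x^2 + 8·x + 16 (mod f(x))

Multiply as integer polynomials: a · b = 108·x^4 + 159·x^3 + 65·x^2 + 8·x. Reducing coefficients mod 17: a · b ≡ 6·x^4 + 6·x^3 + 14·x^2 + 8·x. Now divide by f(x) = x^3 + 14·x + 3 in F_17[x], eliminating the leading term at each step:
  leading term 6·x^4: subtract (6·x)·f(x) = 6·x^4 + 16·x^2 + x, leaving 6·x^3 + 15·x^2 + 7·x (coefficients mod 17)
  leading term 6·x^3: subtract (6)·f(x) = 6·x^3 + 16·x + 1, leaving 15·x^2 + 8·x + 16 (coefficients mod 17)
The degree is now < 3, so this is the remainder. Hence a · b ≡ 15·x^2 + 8·x + 16 in F_17[x]/(f).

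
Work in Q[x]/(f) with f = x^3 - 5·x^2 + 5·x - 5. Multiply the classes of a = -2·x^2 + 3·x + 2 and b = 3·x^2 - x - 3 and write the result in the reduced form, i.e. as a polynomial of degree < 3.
a · b ≡ -56·x^2 + 54·x - 101 (mod f(x))

First multiply in Q[x] without reducing: a · b = -6·x^4 + 11·x^3 + 9·x^2 - 11·x - 6. Now divide by f(x) = x^3 - 5·x^2 + 5·x - 5, eliminating the leading term at each step:
  leading term -6·x^4: subtract (-6·x)·f(x) = -6·x^4 + 30·x^3 - 30·x^2 + 30·x, leaving -19·x^3 + 39·x^2 - 41·x - 6
  leading term -19·x^3: subtract (-19)·f(x) = -19·x^3 + 95·x^2 - 95·x + 95, leaving -56·x^2 + 54·x - 101
The degree is now < 3, so this is the remainder. Hence a · b ≡ -56·x^2 + 54·x - 101 in Q[x]/(f).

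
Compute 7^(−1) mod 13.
7^(−1) ≡ 2 (mod 13)

Apply the extended Euclidean algorithm to (13, 7), tracking rows (r, s, t) with s·13 + t·7 = r. Each division r_prev = q·r_cur + r_new produces the new row as (previous row) − q·(current row):
  row A: (13, 1, 0)   [1·13 + 0·7 = 13]
  row B: (7, 0, 1)   [0·13 + 1·7 = 7]
  13 = 1·7 + 6   → row C = row A − 1·row B = (6, 1, −1)   [check: 1·13 − 1·7 = 6]
  7 = 1·6 + 1   → row D = row B − 1·row C = (1, −1, 2)   [check: −1·13 + 2·7 = 1]
  6 = 6·1 + 0   → remainder 0, stop. gcd = 1 (last nonzero row D).
The gcd is 1, so 7 is invertible mod 13. The last nonzero row gives −1·13 + 2·7 = 1, so t = 2. So 7^(−1) ≡ 2 (mod 13). Verify: 7 · 2 = 14 ≡ 1 (mod 13). ✓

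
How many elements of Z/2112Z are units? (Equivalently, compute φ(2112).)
An element a ∈ Z/2112Z is a unit iff gcd(a, 2112) = 1, so the number of units is φ(2112). φ is multiplicative, with φ(p^e) = p^e − p^(e−1). Factorise 2112 = 2^6 · 3 · 11. Then
  φ(2112) = (2^6 − 2^5) · (3 − 1) · (11 − 1) = 32 · 2 · 10 = 640.

Final answer: Z/2112Z has φ(2112) = 640 units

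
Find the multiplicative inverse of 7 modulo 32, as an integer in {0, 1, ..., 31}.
Apply the extended Euclidean algorithm to (32, 7), tracking rows (r, s, t) with s·32 + t·7 = r. Each division r_prev = q·r_cur + r_new produces the new row as (previous row) − q·(current row):
  row A: (32, 1, 0)   [1·32 + 0·7 = 32]
  row B: (7, 0, 1)   [0·32 + 1·7 = 7]
  32 = 4·7 + 4   → row C = row A − 4·row B = (4, 1, −4)   [check: 1·32 − 4·7 = 4]
  7 = 1·4 + 3   → row D = row B − 1·row C = (3, −1, 5)   [check: −1·32 + 5·7 = 3]
  4 = 1·3 + 1   → row E = row C − 1·row D = (1, 2, −9)   [check: 2·32 − 9·7 = 1]
  3 = 3·1 + 0   → remainder 0, stop. gcd = 1 (last nonzero row E).
The gcd is 1, so 7 is invertible mod 32. The last nonzero row gives 2·32 − 9·7 = 1, so t = −9. So 7^(−1) ≡ −9 ≡ 23 (mod 32). Verify: 7 · 23 = 161 ≡ 1 (mod 32). ✓

Final answer: 7^(−1) ≡ 23 (mod 32)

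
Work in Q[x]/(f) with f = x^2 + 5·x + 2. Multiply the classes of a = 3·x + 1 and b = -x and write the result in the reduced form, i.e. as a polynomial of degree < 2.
First multiply in Q[x] without reducing: a · b = -3·x^2 - x. Now divide by f(x) = x^2 + 5·x + 2, eliminating the leading term at each step:
  leading term -3·x^2: subtract (-3)·f(x) = -3·x^2 - 15·x - 6, leaving 14·x + 6
The degree is now < 2, so this is the remainder. Hence a · b ≡ 14·x + 6 in Q[x]/(f).

Final answer: a · b ≡ 14·x + 6 (mod f(x))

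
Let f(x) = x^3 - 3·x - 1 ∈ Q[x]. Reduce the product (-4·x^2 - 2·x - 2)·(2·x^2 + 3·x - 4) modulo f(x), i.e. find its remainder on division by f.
First multiply in Q[x] without reducing: a · b = -8·x^4 - 16·x^3 + 6·x^2 + 2·x + 8. Now divide by f(x) = x^3 - 3·x - 1, eliminating the leading term at each step:
  leading term -8·x^4: subtract (-8·x)·f(x) = -8·x^4 + 24·x^2 + 8·x, leaving -16·x^3 - 18·x^2 - 6·x + 8
  leading term -16·x^3: subtract (-16)·f(x) = -16·x^3 + 48·x + 16, leaving -18·x^2 - 54·x - 8
The degree is now < 3, so this is the remainder. Hence a · b ≡ -18·x^2 - 54·x - 8 in Q[x]/(f).

Final answer: a · b ≡ -18·x^2 - 54·x - 8 (mod f(x))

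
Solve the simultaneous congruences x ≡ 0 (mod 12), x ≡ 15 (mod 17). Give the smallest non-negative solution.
x ≡ 168 (mod 204); the representative in [0, 204) is 168

The moduli 12, 17 are pairwise coprime, so by the CRT there is a unique solution mod 12·17 = 204.
Solve by successive substitution. Start with x ≡ 0 (mod 12).
  Combine with x ≡ 15 (mod 17): write x = 12·t and require 12·t ≡ 15 (mod 17). Since 12^(−1) ≡ 10 (mod 17), t ≡ 10·15 ≡ 14 (mod 17). So x ≡ 12·14 = 168 (mod 204).
Unique solution in [0, 204): x = 168.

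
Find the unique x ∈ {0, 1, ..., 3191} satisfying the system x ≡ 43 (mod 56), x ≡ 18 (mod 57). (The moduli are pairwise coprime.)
x ≡ 1443 (mod 3192); the representative in [0, 3192) is 1443

The moduli 56, 57 are pairwise coprime, so by the CRT there is a unique solution mod 56·57 = 3192.
Solve by successive substitution. Start with x ≡ 43 (mod 56).
  Combine with x ≡ 18 (mod 57): write x = 43 + 56·t and require 43 + 56·t ≡ 18 (mod 57), i.e. 56·t ≡ 18 − 43 ≡ 32 (mod 57). Since 56^(−1) ≡ 56 (mod 57), t ≡ 56·32 ≡ 25 (mod 57). So x ≡ 43 + 56·25 = 1443 (mod 3192).
Unique solution in [0, 3192): x = 1443.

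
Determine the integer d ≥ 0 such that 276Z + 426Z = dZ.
(276, 426) = (6); d = 6

In the PID Z, (a, b) is generated by gcd(a, b). Compute gcd(426, 276) with the extended Euclidean algorithm, tracking rows (r, s, t) with s·426 + t·276 = r:
  row A: (426, 1, 0)   [1·426 + 0·276 = 426]
  row B: (276, 0, 1)   [0·426 + 1·276 = 276]
  426 = 1·276 + 150   → row C = row A − 1·row B = (150, 1, −1)   [check: 1·426 − 1·276 = 150]
  276 = 1·150 + 126   → row D = row B − 1·row C = (126, −1, 2)   [check: −1·426 + 2·276 = 126]
  150 = 1·126 + 24   → row E = row C − 1·row D = (24, 2, −3)   [check: 2·426 − 3·276 = 24]
  126 = 5·24 + 6   → row F = row D − 5·row E = (6, −11, 17)   [check: −11·426 + 17·276 = 6]
  24 = 4·6 + 0   → remainder 0, stop. gcd = 6 (last nonzero row F).
So gcd(276, 426) = 6, with Bézout identity −11·426 + 17·276 = 6. Containment (⊇): the Bézout identity exhibits 6 as an element of (276, 426), giving (6) ⊆ (276, 426). Containment (⊆): since 6 | 276 and 6 | 426 (276 = 6·46, 426 = 6·71), every Z-linear combination of 276 and 426 is divisible by 6, so (276, 426) ⊆ (6). Therefore (276, 426) = (6), d = 6.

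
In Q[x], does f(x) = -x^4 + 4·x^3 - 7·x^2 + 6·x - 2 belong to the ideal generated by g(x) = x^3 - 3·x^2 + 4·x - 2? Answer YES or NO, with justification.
YES

In Q[x] the ideal (g) consists of all multiples of g, so f ∈ (g) iff g | f, i.e. iff the remainder of f on division by g is 0. Divide f by g (g is monic, so eliminate the leading term of the running remainder at each step):
  leading term -x^4: subtract (-x)·g(x) = -x^4 + 3·x^3 - 4·x^2 + 2·x, leaving x^3 - 3·x^2 + 4·x - 2
  leading term x^3: subtract (1)·g(x) = x^3 - 3·x^2 + 4·x - 2, leaving 0
The remainder is 0, so f(x) = g(x) · h(x) with h(x) = 1 - x. Hence g | f, i.e. f ∈ (g).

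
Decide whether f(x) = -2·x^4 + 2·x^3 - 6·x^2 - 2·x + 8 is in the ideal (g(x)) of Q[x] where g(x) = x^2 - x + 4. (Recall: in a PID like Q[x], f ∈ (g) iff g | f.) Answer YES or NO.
In Q[x] the ideal (g) consists of all multiples of g, so f ∈ (g) iff g | f, i.e. iff the remainder of f on division by g is 0. Divide f by g (g is monic, so eliminate the leading term of the running remainder at each step):
  leading term -2·x^4: subtract (-2·x^2)·g(x) = -2·x^4 + 2·x^3 - 8·x^2, leaving 2·x^2 - 2·x + 8
  leading term 2·x^2: subtract (2)·g(x) = 2·x^2 - 2·x + 8, leaving 0
The remainder is 0, so f(x) = g(x) · h(x) with h(x) = 2 - 2·x^2. Hence g | f, i.e. f ∈ (g).

Final answer: YES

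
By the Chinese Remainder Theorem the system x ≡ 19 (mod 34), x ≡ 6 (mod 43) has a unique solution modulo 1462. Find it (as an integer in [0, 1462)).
The moduli 34, 43 are pairwise coprime, so by the CRT there is a unique solution mod 34·43 = 1462.
Solve by successive substitution. Start with x ≡ 19 (mod 34).
  Combine with x ≡ 6 (mod 43): write x = 19 + 34·t and require 19 + 34·t ≡ 6 (mod 43), i.e. 34·t ≡ 6 − 19 ≡ 30 (mod 43). Since 34^(−1) ≡ 19 (mod 43), t ≡ 19·30 ≡ 11 (mod 43). So x ≡ 19 + 34·11 = 393 (mod 1462).
Unique solution in [0, 1462): x = 393.

Final answer: x ≡ 393 (mod 1462); the representative in [0, 1462) is 393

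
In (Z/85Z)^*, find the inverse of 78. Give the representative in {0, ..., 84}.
78^(−1) ≡ 12 (mod 85)

Apply the extended Euclidean algorithm to (85, 78), tracking rows (r, s, t) with s·85 + t·78 = r. Each division r_prev = q·r_cur + r_new produces the new row as (previous row) − q·(current row):
  row A: (85, 1, 0)   [1·85 + 0·78 = 85]
  row B: (78, 0, 1)   [0·85 + 1·78 = 78]
  85 = 1·78 + 7   → row C = row A − 1·row B = (7, 1, −1)   [check: 1·85 − 1·78 = 7]
  78 = 11·7 + 1   → row D = row B − 11·row C = (1, −11, 12)   [check: −11·85 + 12·78 = 1]
  7 = 7·1 + 0   → remainder 0, stop. gcd = 1 (last nonzero row D).
The gcd is 1, so 78 is invertible mod 85. The last nonzero row gives −11·85 + 12·78 = 1, so t = 12. So 78^(−1) ≡ 12 (mod 85). Verify: 78 · 12 = 936 ≡ 1 (mod 85). ✓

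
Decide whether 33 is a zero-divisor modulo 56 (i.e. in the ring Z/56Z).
gcd(33, 56) = 1, so 33 is a unit in Z/56Z (it has a multiplicative inverse). A unit cannot be a zero-divisor: if 33·b ≡ 0 then multiplying both sides by 33^(−1) gives b ≡ 0. So 33 is not a zero-divisor.

Final answer: NO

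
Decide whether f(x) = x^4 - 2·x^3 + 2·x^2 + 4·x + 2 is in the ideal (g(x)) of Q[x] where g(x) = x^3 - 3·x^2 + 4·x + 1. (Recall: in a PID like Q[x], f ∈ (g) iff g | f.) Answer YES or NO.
In Q[x] the ideal (g) consists of all multiples of g, so f ∈ (g) iff g | f, i.e. iff the remainder of f on division by g is 0. Divide f by g (g is monic, so eliminate the leading term of the running remainder at each step):
  leading term x^4: subtract (x)·g(x) = x^4 - 3·x^3 + 4·x^2 + x, leaving x^3 - 2·x^2 + 3·x + 2
  leading term x^3: subtract (1)·g(x) = x^3 - 3·x^2 + 4·x + 1, leaving x^2 - x + 1
The remainder r(x) = x^2 - x + 1 ≠ 0 (and deg r < deg g), so g ∤ f, i.e. f ∉ (g).

Final answer: NO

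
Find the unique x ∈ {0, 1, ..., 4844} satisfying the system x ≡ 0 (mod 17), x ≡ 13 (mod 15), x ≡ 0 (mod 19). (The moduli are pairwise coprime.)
The moduli 17, 15, 19 are pairwise coprime, so by the CRT there is a unique solution mod 17·15·19 = 4845.
Solve by successive substitution. Start with x ≡ 0 (mod 17).
  Combine with x ≡ 13 (mod 15): write x = 17·t and require 17·t ≡ 13 (mod 15). Since 17^(−1) ≡ 8 (mod 15) (17 ≡ 2 (mod 15)), t ≡ 8·13 ≡ 14 (mod 15). So x ≡ 17·14 = 238 (mod 255).
  Combine with x ≡ 0 (mod 19): write x = 238 + 255·t and require 238 + 255·t ≡ 0 (mod 19), i.e. 255·t ≡ 0 − 238 ≡ 9 (mod 19). Since 255^(−1) ≡ 12 (mod 19) (255 ≡ 8 (mod 19)), t ≡ 12·9 ≡ 13 (mod 19). So x ≡ 238 + 255·13 = 3553 (mod 4845).
Unique solution in [0, 4845): x = 3553.

Final answer: x ≡ 3553 (mod 4845); the representative in [0, 4845) is 3553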